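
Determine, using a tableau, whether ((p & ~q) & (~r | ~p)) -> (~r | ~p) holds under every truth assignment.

Assume the negation and expand:
Initial set: {~(((p & ~q) & (~r | ~p)) -> (~r | ~p))}.
~(((p & ~q) & (~r | ~p)) -> (~r | ~p)): α-rule — add ((p & ~q) & (~r | ~p)), ~(~r | ~p).
((p & ~q) & (~r | ~p)): α-rule — add (p & ~q), (~r | ~p).
~(~r | ~p): α-rule — add ~~r, ~~p.
(p & ~q): α-rule — add p, ~q.
(~r | ~p): β-rule — branch into ~r  //  ~p.
  branch 1 (add ~r):
    × closes — contains both r and ~r.
  branch 2 (add ~p):
    × closes — contains both p and ~p.
All 2 branches close.
Every branch closed, so the negation is unsatisfiable and the formula is valid.

Valid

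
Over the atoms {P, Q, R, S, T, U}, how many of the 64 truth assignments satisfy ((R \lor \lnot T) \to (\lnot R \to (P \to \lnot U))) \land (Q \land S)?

15

Initial set: {T (((R \lor \lnot T) \to (\lnot R \to (P \to \lnot U))) \land (Q \land S))}.
T (((R \lor \lnot T) \to (\lnot R \to (P \to \lnot U))) \land (Q \land S)): α-rule — add T ((R \lor \lnot T) \to (\lnot R \to (P \to \lnot U))), T (Q \land S).
T (Q \land S): α-rule — add T Q, T S.
T ((R \lor \lnot T) \to (\lnot R \to (P \to \lnot U))): β-rule — branch into F (R \lor \lnot T)  //  T (\lnot R \to (P \to \lnot U)).
  branch 1 (add F (R \lor \lnot T)):
    F (R \lor \lnot T): α-rule — add F R, F \lnot T.
    ○ open, literals {Q=1, R=0, S=1, T=1}.
  branch 2 (add T (\lnot R \to (P \to \lnot U))):
    T (\lnot R \to (P \to \lnot U)): β-rule — branch into F \lnot R  //  T (P \to \lnot U).
      branch 2.1 (add F \lnot R):
        ○ open, literals {Q=1, R=1, S=1}.
      branch 2.2 (add T (P \to \lnot U)):
        T (P \to \lnot U): β-rule — branch into F P  //  T \lnot U.
          branch 2.2.1 (add F P):
            ○ open, literals {P=0, Q=1, S=1}.
          branch 2.2.2 (add T \lnot U):
            ○ open, literals {Q=1, S=1, U=0}.
0 branches closed, 4 open.
Each open branch fixes some atoms; the unmentioned ones are free. Counting distinct full assignments: branch {Q=1, R=0, S=1, T=1} (P, U) contributes 4 new; branch {Q=1, R=1, S=1} (P, T, U) contributes 8 new; branch {P=0, Q=1, S=1} (R, T, U) contributes 2 new; branch {Q=1, S=1, U=0} (P, R, T) contributes 1 new. Total: 15.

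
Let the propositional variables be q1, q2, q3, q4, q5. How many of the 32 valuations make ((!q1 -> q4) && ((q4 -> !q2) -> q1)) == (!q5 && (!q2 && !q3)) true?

12

Initial set: {(((!q1 -> q4) && ((q4 -> !q2) -> q1)) == (!q5 && (!q2 && !q3)))}.
(((!q1 -> q4) && ((q4 -> !q2) -> q1)) == (!q5 && (!q2 && !q3))): β-rule — branch into ((!q1 -> q4) && ((q4 -> !q2) -> q1)), (!q5 && (!q2 && !q3))  //  !((!q1 -> q4) && ((q4 -> !q2) -> q1)), !(!q5 && (!q2 && !q3)).
  branch 1 (add ((!q1 -> q4) && ((q4 -> !q2) -> q1)), (!q5 && (!q2 && !q3))):
    ((!q1 -> q4) && ((q4 -> !q2) -> q1)): α-rule — add (!q1 -> q4), ((q4 -> !q2) -> q1).
    (!q5 && (!q2 && !q3)): α-rule — add !q5, (!q2 && !q3).
    (!q2 && !q3): α-rule — add !q2, !q3.
    (!q1 -> q4): β-rule — branch into !!q1  //  q4.
      branch 1.1 (add !!q1):
        ((q4 -> !q2) -> q1): β-rule — branch into !(q4 -> !q2)  //  q1.
          branch 1.1.1 (add !(q4 -> !q2)):
            !(q4 -> !q2): α-rule — add q4, !!q2.
            × closes — contains both q2 and !q2.
          branch 1.1.2 (add q1):
            ○ open, literals {q1=T, q2=F, q3=F, q5=F}.
      branch 1.2 (add q4):
        ((q4 -> !q2) -> q1): β-rule — branch into !(q4 -> !q2)  //  q1.
          branch 1.2.1 (add !(q4 -> !q2)):
            !(q4 -> !q2): α-rule — add q4, !!q2.
            × closes — contains both q2 and !q2.
          branch 1.2.2 (add q1):
            ○ open, literals {q1=T, q2=F, q3=F, q4=T, q5=F}.
  branch 2 (add !((!q1 -> q4) && ((q4 -> !q2) -> q1)), !(!q5 && (!q2 && !q3))):
    !((!q1 -> q4) && ((q4 -> !q2) -> q1)): β-rule — branch into !(!q1 -> q4)  //  !((q4 -> !q2) -> q1).
      branch 2.1 (add !(!q1 -> q4)):
        !(!q1 -> q4): α-rule — add !q1, !q4.
        !(!q5 && (!q2 && !q3)): β-rule — branch into !!q5  //  !(!q2 && !q3).
          branch 2.1.1 (add !!q5):
            ○ open, literals {q1=F, q4=F, q5=T}.
          branch 2.1.2 (add !(!q2 && !q3)):
            !(!q2 && !q3): β-rule — branch into !!q2  //  !!q3.
              branch 2.1.2.1 (add !!q2):
                ○ open, literals {q1=F, q2=T, q4=F}.
              branch 2.1.2.2 (add !!q3):
                ○ open, literals {q1=F, q3=T, q4=F}.
      branch 2.2 (add !((q4 -> !q2) -> q1)):
        !((q4 -> !q2) -> q1): α-rule — add (q4 -> !q2), !q1.
        !(!q5 && (!q2 && !q3)): β-rule — branch into !!q5  //  !(!q2 && !q3).
          branch 2.2.1 (add !!q5):
            (q4 -> !q2): β-rule — branch into !q4  //  !q2.
              branch 2.2.1.1 (add !q4):
                ○ open, literals {q1=F, q4=F, q5=T}.
              branch 2.2.1.2 (add !q2):
                ○ open, literals {q1=F, q2=F, q5=T}.
          branch 2.2.2 (add !(!q2 && !q3)):
            (q4 -> !q2): β-rule — branch into !q4  //  !q2.
              branch 2.2.2.1 (add !q4):
                !(!q2 && !q3): β-rule — branch into !!q2  //  !!q3.
                  branch 2.2.2.1.1 (add !!q2):
                    ○ open, literals {q1=F, q2=T, q4=F}.
                  branch 2.2.2.1.2 (add !!q3):
                    ○ open, literals {q1=F, q3=T, q4=F}.
              branch 2.2.2.2 (add !q2):
                !(!q2 && !q3): β-rule — branch into !!q2  //  !!q3.
                  branch 2.2.2.2.1 (add !!q2):
                    × closes — contains both q2 and !q2.
                  branch 2.2.2.2.2 (add !!q3):
                    ○ open, literals {q1=F, q2=F, q3=T}.
3 branches closed, 10 open.
Each open branch fixes some atoms; the unmentioned ones are free. Counting distinct full assignments: branch {q1=T, q2=F, q3=F, q5=F} (q4) contributes 2 new; branch {q1=T, q2=F, q3=F, q4=T, q5=F} (none free) contributes 0 new; branch {q1=F, q4=F, q5=T} (q2, q3) contributes 4 new; branch {q1=F, q2=T, q4=F} (q3, q5) contributes 2 new; branch {q1=F, q3=T, q4=F} (q2, q5) contributes 1 new; branch {q1=F, q4=F, q5=T} (q2, q3) contributes 0 new; branch {q1=F, q2=F, q5=T} (q3, q4) contributes 2 new; branch {q1=F, q2=T, q4=F} (q3, q5) contributes 0 new; branch {q1=F, q3=T, q4=F} (q2, q5) contributes 0 new; branch {q1=F, q2=F, q3=T} (q4, q5) contributes 1 new. Total: 12.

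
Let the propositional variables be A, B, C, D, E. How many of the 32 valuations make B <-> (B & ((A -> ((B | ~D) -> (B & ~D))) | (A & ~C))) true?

Initial set: {(B <-> (B & ((A -> ((B | ~D) -> (B & ~D))) | (A & ~C))))}.
(B <-> (B & ((A -> ((B | ~D) -> (B & ~D))) | (A & ~C)))): β-rule — branch into B, (B & ((A -> ((B | ~D) -> (B & ~D))) | (A & ~C)))  //  ~B, ~(B & ((A -> ((B | ~D) -> (B & ~D))) | (A & ~C))).
  branch 1 (add B, (B & ((A -> ((B | ~D) -> (B & ~D))) | (A & ~C)))):
    (B & ((A -> ((B | ~D) -> (B & ~D))) | (A & ~C))): α-rule — add B, ((A -> ((B | ~D) -> (B & ~D))) | (A & ~C)).
    ((A -> ((B | ~D) -> (B & ~D))) | (A & ~C)): β-rule — branch into (A -> ((B | ~D) -> (B & ~D)))  //  (A & ~C).
      branch 1.1 (add (A -> ((B | ~D) -> (B & ~D)))):
        (A -> ((B | ~D) -> (B & ~D))): β-rule — branch into ~A  //  ((B | ~D) -> (B & ~D)).
          branch 1.1.1 (add ~A):
            ○ open, literals {A=false, B=true}.
          branch 1.1.2 (add ((B | ~D) -> (B & ~D))):
            ((B | ~D) -> (B & ~D)): β-rule — branch into ~(B | ~D)  //  (B & ~D).
              branch 1.1.2.1 (add ~(B | ~D)):
                ~(B | ~D): α-rule — add ~B, ~~D.
                × closes — contains both B and ~B.
              branch 1.1.2.2 (add (B & ~D)):
                (B & ~D): α-rule — add B, ~D.
                ○ open, literals {B=true, D=false}.
      branch 1.2 (add (A & ~C)):
        (A & ~C): α-rule — add A, ~C.
        ○ open, literals {A=true, B=true, C=false}.
  branch 2 (add ~B, ~(B & ((A -> ((B | ~D) -> (B & ~D))) | (A & ~C)))):
    ~(B & ((A -> ((B | ~D) -> (B & ~D))) | (A & ~C))): β-rule — branch into ~B  //  ~((A -> ((B | ~D) -> (B & ~D))) | (A & ~C)).
      branch 2.1 (add ~B):
        ○ open, literals {B=false}.
      branch 2.2 (add ~((A -> ((B | ~D) -> (B & ~D))) | (A & ~C))):
        ~((A -> ((B | ~D) -> (B & ~D))) | (A & ~C)): α-rule — add ~(A -> ((B | ~D) -> (B & ~D))), ~(A & ~C).
        ~(A -> ((B | ~D) -> (B & ~D))): α-rule — add A, ~((B | ~D) -> (B & ~D)).
        ~((B | ~D) -> (B & ~D)): α-rule — add (B | ~D), ~(B & ~D).
        ~(A & ~C): β-rule — branch into ~A  //  ~~C.
          branch 2.2.1 (add ~A):
            × closes — contains both A and ~A.
          branch 2.2.2 (add ~~C):
            (B | ~D): β-rule — branch into B  //  ~D.
              branch 2.2.2.1 (add B):
                × closes — contains both B and ~B.
              branch 2.2.2.2 (add ~D):
                ~(B & ~D): β-rule — branch into ~B  //  ~~D.
                  branch 2.2.2.2.1 (add ~B):
                    ○ open, literals {A=true, B=false, C=true, D=false}.
                  branch 2.2.2.2.2 (add ~~D):
                    × closes — contains both D and ~D.
4 branches closed, 5 open.
Each open branch fixes some atoms; the unmentioned ones are free. Counting distinct full assignments: branch {A=false, B=true} (C, D, E) contributes 8 new; branch {B=true, D=false} (A, C, E) contributes 4 new; branch {A=true, B=true, C=false} (D, E) contributes 2 new; branch {B=false} (A, C, D, E) contributes 16 new; branch {A=true, B=false, C=true, D=false} (E) contributes 0 new. Total: 30.

30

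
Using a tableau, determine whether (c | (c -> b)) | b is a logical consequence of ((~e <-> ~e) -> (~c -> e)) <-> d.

Initial set: {T (((~e <-> ~e) -> (~c -> e)) <-> d); F ((c | (c -> b)) | b)}.
F ((c | (c -> b)) | b): α-rule — add F (c | (c -> b)), F b.
F (c | (c -> b)): α-rule — add F c, F (c -> b).
F (c -> b): α-rule — add T c, F b.
× closes — contains both c and ~c.
All 1 branch closes.
Every branch closed, so the premises entail the conclusion.

Yes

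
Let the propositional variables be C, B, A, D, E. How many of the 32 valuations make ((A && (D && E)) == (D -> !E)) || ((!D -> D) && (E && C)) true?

Initial set: {(((A && (D && E)) == (D -> !E)) || ((!D -> D) && (E && C)))}.
(((A && (D && E)) == (D -> !E)) || ((!D -> D) && (E && C))): β-rule — branch into ((A && (D && E)) == (D -> !E))  //  ((!D -> D) && (E && C)).
  branch 1 (add ((A && (D && E)) == (D -> !E))):
    ((A && (D && E)) == (D -> !E)): β-rule — branch into (A && (D && E)), (D -> !E)  //  !(A && (D && E)), !(D -> !E).
      branch 1.1 (add (A && (D && E)), (D -> !E)):
        (A && (D && E)): α-rule — add A, (D && E).
        (D && E): α-rule — add D, E.
        (D -> !E): β-rule — branch into !D  //  !E.
          branch 1.1.1 (add !D):
            × closes — contains both D and !D.
          branch 1.1.2 (add !E):
            × closes — contains both E and !E.
      branch 1.2 (add !(A && (D && E)), !(D -> !E)):
        !(D -> !E): α-rule — add D, !!E.
        !(A && (D && E)): β-rule — branch into !A  //  !(D && E).
          branch 1.2.1 (add !A):
            ○ open, literals {A=F, D=T, E=T}.
          branch 1.2.2 (add !(D && E)):
            !(D && E): β-rule — branch into !D  //  !E.
              branch 1.2.2.1 (add !D):
                × closes — contains both D and !D.
              branch 1.2.2.2 (add !E):
                × closes — contains both E and !E.
  branch 2 (add ((!D -> D) && (E && C))):
    ((!D -> D) && (E && C)): α-rule — add (!D -> D), (E && C).
    (E && C): α-rule — add E, C.
    (!D -> D): β-rule — branch into !!D  //  D.
      branch 2.1 (add !!D):
        ○ open, literals {C=T, D=T, E=T}.
      branch 2.2 (add D):
        ○ open, literals {C=T, D=T, E=T}.
4 branches closed, 3 open.
Each open branch fixes some atoms; the unmentioned ones are free. Counting distinct full assignments: branch {A=F, D=T, E=T} (C, B) contributes 4 new; branch {C=T, D=T, E=T} (B, A) contributes 2 new; branch {C=T, D=T, E=T} (B, A) contributes 0 new. Total: 6.

6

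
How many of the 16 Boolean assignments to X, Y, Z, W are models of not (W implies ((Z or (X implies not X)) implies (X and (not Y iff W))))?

5

Initial set: {not (W implies ((Z or (X implies not X)) implies (X and (not Y iff W))))}.
not (W implies ((Z or (X implies not X)) implies (X and (not Y iff W)))): α-rule — add W, not ((Z or (X implies not X)) implies (X and (not Y iff W))).
not ((Z or (X implies not X)) implies (X and (not Y iff W))): α-rule — add (Z or (X implies not X)), not (X and (not Y iff W)).
(Z or (X implies not X)): β-rule — branch into Z  //  (X implies not X).
  branch 1 (add Z):
    not (X and (not Y iff W)): β-rule — branch into not X  //  not (not Y iff W).
      branch 1.1 (add not X):
        ○ open, literals {W=T, X=F, Z=T}.
      branch 1.2 (add not (not Y iff W)):
        not (not Y iff W): β-rule — branch into not Y, not W  //  not not Y, W.
          branch 1.2.1 (add not Y, not W):
            × closes — contains both W and not W.
          branch 1.2.2 (add not not Y, W):
            ○ open, literals {W=T, Y=T, Z=T}.
  branch 2 (add (X implies not X)):
    not (X and (not Y iff W)): β-rule — branch into not X  //  not (not Y iff W).
      branch 2.1 (add not X):
        (X implies not X): β-rule — branch into not X  //  not X.
          branch 2.1.1 (add not X):
            ○ open, literals {W=T, X=F}.
          branch 2.1.2 (add not X):
            ○ open, literals {W=T, X=F}.
      branch 2.2 (add not (not Y iff W)):
        (X implies not X): β-rule — branch into not X  //  not X.
          branch 2.2.1 (add not X):
            not (not Y iff W): β-rule — branch into not Y, not W  //  not not Y, W.
              branch 2.2.1.1 (add not Y, not W):
                × closes — contains both W and not W.
              branch 2.2.1.2 (add not not Y, W):
                ○ open, literals {W=T, X=F, Y=T}.
          branch 2.2.2 (add not X):
            not (not Y iff W): β-rule — branch into not Y, not W  //  not not Y, W.
              branch 2.2.2.1 (add not Y, not W):
                × closes — contains both W and not W.
              branch 2.2.2.2 (add not not Y, W):
                ○ open, literals {W=T, X=F, Y=T}.
3 branches closed, 6 open.
Each open branch fixes some atoms; the unmentioned ones are free. Counting distinct full assignments: branch {W=T, X=F, Z=T} (Y) contributes 2 new; branch {W=T, Y=T, Z=T} (X) contributes 1 new; branch {W=T, X=F} (Y, Z) contributes 2 new; branch {W=T, X=F} (Y, Z) contributes 0 new; branch {W=T, X=F, Y=T} (Z) contributes 0 new; branch {W=T, X=F, Y=T} (Z) contributes 0 new. Total: 5.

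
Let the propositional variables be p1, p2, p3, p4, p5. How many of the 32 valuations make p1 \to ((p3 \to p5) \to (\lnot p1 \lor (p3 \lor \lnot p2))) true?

28

Initial set: {(p1 \to ((p3 \to p5) \to (\lnot p1 \lor (p3 \lor \lnot p2))))}.
(p1 \to ((p3 \to p5) \to (\lnot p1 \lor (p3 \lor \lnot p2)))): β-rule — branch into \lnot p1  //  ((p3 \to p5) \to (\lnot p1 \lor (p3 \lor \lnot p2))).
  branch 1 (add \lnot p1):
    ○ open, literals {p1=F}.
  branch 2 (add ((p3 \to p5) \to (\lnot p1 \lor (p3 \lor \lnot p2)))):
    ((p3 \to p5) \to (\lnot p1 \lor (p3 \lor \lnot p2))): β-rule — branch into \lnot (p3 \to p5)  //  (\lnot p1 \lor (p3 \lor \lnot p2)).
      branch 2.1 (add \lnot (p3 \to p5)):
        \lnot (p3 \to p5): α-rule — add p3, \lnot p5.
        ○ open, literals {p3=T, p5=F}.
      branch 2.2 (add (\lnot p1 \lor (p3 \lor \lnot p2))):
        (\lnot p1 \lor (p3 \lor \lnot p2)): β-rule — branch into \lnot p1  //  (p3 \lor \lnot p2).
          branch 2.2.1 (add \lnot p1):
            ○ open, literals {p1=F}.
          branch 2.2.2 (add (p3 \lor \lnot p2)):
            (p3 \lor \lnot p2): β-rule — branch into p3  //  \lnot p2.
              branch 2.2.2.1 (add p3):
                ○ open, literals {p3=T}.
              branch 2.2.2.2 (add \lnot p2):
                ○ open, literals {p2=F}.
0 branches closed, 5 open.
Each open branch fixes some atoms; the unmentioned ones are free. Counting distinct full assignments: branch {p1=F} (p2, p3, p4, p5) contributes 16 new; branch {p3=T, p5=F} (p1, p2, p4) contributes 4 new; branch {p1=F} (p2, p3, p4, p5) contributes 0 new; branch {p3=T} (p1, p2, p4, p5) contributes 4 new; branch {p2=F} (p1, p3, p4, p5) contributes 4 new. Total: 28.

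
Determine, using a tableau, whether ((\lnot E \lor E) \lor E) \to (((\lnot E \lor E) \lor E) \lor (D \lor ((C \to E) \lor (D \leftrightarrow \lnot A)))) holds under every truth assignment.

Assume the negation and expand:
Initial set: {\lnot (((\lnot E \lor E) \lor E) \to (((\lnot E \lor E) \lor E) \lor (D \lor ((C \to E) \lor (D \leftrightarrow \lnot A)))))}.
\lnot (((\lnot E \lor E) \lor E) \to (((\lnot E \lor E) \lor E) \lor (D \lor ((C \to E) \lor (D \leftrightarrow \lnot A))))): α-rule — add ((\lnot E \lor E) \lor E), \lnot (((\lnot E \lor E) \lor E) \lor (D \lor ((C \to E) \lor (D \leftrightarrow \lnot A)))).
\lnot (((\lnot E \lor E) \lor E) \lor (D \lor ((C \to E) \lor (D \leftrightarrow \lnot A)))): α-rule — add \lnot ((\lnot E \lor E) \lor E), \lnot (D \lor ((C \to E) \lor (D \leftrightarrow \lnot A))).
\lnot ((\lnot E \lor E) \lor E): α-rule — add \lnot (\lnot E \lor E), \lnot E.
\lnot (D \lor ((C \to E) \lor (D \leftrightarrow \lnot A))): α-rule — add \lnot D, \lnot ((C \to E) \lor (D \leftrightarrow \lnot A)).
\lnot (\lnot E \lor E): α-rule — add \lnot \lnot E, \lnot E.
× closes — contains both E and \lnot E.
All 1 branch closes.
Every branch closed, so the negation is unsatisfiable and the formula is valid.

Valid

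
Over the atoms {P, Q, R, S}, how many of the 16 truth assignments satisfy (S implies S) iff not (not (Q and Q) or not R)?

4

Initial set: {((S implies S) iff not (not (Q and Q) or not R))}.
((S implies S) iff not (not (Q and Q) or not R)): β-rule — branch into (S implies S), not (not (Q and Q) or not R)  //  not (S implies S), not not (not (Q and Q) or not R).
  branch 1 (add (S implies S), not (not (Q and Q) or not R)):
    not (not (Q and Q) or not R): α-rule — add not not (Q and Q), not not R.
    not not (Q and Q): α-rule — add Q, Q.
    (S implies S): β-rule — branch into not S  //  S.
      branch 1.1 (add not S):
        ○ open, literals {Q=true, R=true, S=false}.
      branch 1.2 (add S):
        ○ open, literals {Q=true, R=true, S=true}.
  branch 2 (add not (S implies S), not not (not (Q and Q) or not R)):
    not (S implies S): α-rule — add S, not S.
    × closes — contains both S and not S.
1 branch closed, 2 open.
Each open branch fixes some atoms; the unmentioned ones are free. Counting distinct full assignments: branch {Q=true, R=true, S=false} (P) contributes 2 new; branch {Q=true, R=true, S=true} (P) contributes 2 new. Total: 4.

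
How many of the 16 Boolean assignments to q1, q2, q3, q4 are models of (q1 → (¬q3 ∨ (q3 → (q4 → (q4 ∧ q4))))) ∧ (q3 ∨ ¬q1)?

12

Initial set: {T ((q1 → (¬q3 ∨ (q3 → (q4 → (q4 ∧ q4))))) ∧ (q3 ∨ ¬q1))}.
T ((q1 → (¬q3 ∨ (q3 → (q4 → (q4 ∧ q4))))) ∧ (q3 ∨ ¬q1)): α-rule — add T (q1 → (¬q3 ∨ (q3 → (q4 → (q4 ∧ q4))))), T (q3 ∨ ¬q1).
T (q1 → (¬q3 ∨ (q3 → (q4 → (q4 ∧ q4))))): β-rule — branch into F q1  //  T (¬q3 ∨ (q3 → (q4 → (q4 ∧ q4)))).
  branch 1 (add F q1):
    T (q3 ∨ ¬q1): β-rule — branch into T q3  //  T ¬q1.
      branch 1.1 (add T q3):
        ○ open, literals {q1=F, q3=T}.
      branch 1.2 (add T ¬q1):
        ○ open, literals {q1=F}.
  branch 2 (add T (¬q3 ∨ (q3 → (q4 → (q4 ∧ q4))))):
    T (q3 ∨ ¬q1): β-rule — branch into T q3  //  T ¬q1.
      branch 2.1 (add T q3):
        T (¬q3 ∨ (q3 → (q4 → (q4 ∧ q4)))): β-rule — branch into T ¬q3  //  T (q3 → (q4 → (q4 ∧ q4))).
          branch 2.1.1 (add T ¬q3):
            × closes — contains both q3 and ¬q3.
          branch 2.1.2 (add T (q3 → (q4 → (q4 ∧ q4)))):
            T (q3 → (q4 → (q4 ∧ q4))): β-rule — branch into F q3  //  T (q4 → (q4 ∧ q4)).
              branch 2.1.2.1 (add F q3):
                × closes — contains both q3 and ¬q3.
              branch 2.1.2.2 (add T (q4 → (q4 ∧ q4))):
                T (q4 → (q4 ∧ q4)): β-rule — branch into F q4  //  T (q4 ∧ q4).
                  branch 2.1.2.2.1 (add F q4):
                    ○ open, literals {q3=T, q4=F}.
                  branch 2.1.2.2.2 (add T (q4 ∧ q4)):
                    T (q4 ∧ q4): α-rule — add T q4, T q4.
                    ○ open, literals {q3=T, q4=T}.
      branch 2.2 (add T ¬q1):
        T (¬q3 ∨ (q3 → (q4 → (q4 ∧ q4)))): β-rule — branch into T ¬q3  //  T (q3 → (q4 → (q4 ∧ q4))).
          branch 2.2.1 (add T ¬q3):
            ○ open, literals {q1=F, q3=F}.
          branch 2.2.2 (add T (q3 → (q4 → (q4 ∧ q4)))):
            T (q3 → (q4 → (q4 ∧ q4))): β-rule — branch into F q3  //  T (q4 → (q4 ∧ q4)).
              branch 2.2.2.1 (add F q3):
                ○ open, literals {q1=F, q3=F}.
              branch 2.2.2.2 (add T (q4 → (q4 ∧ q4))):
                T (q4 → (q4 ∧ q4)): β-rule — branch into F q4  //  T (q4 ∧ q4).
                  branch 2.2.2.2.1 (add F q4):
                    ○ open, literals {q1=F, q4=F}.
                  branch 2.2.2.2.2 (add T (q4 ∧ q4)):
                    T (q4 ∧ q4): α-rule — add T q4, T q4.
                    ○ open, literals {q1=F, q4=T}.
2 branches closed, 8 open.
Each open branch fixes some atoms; the unmentioned ones are free. Counting distinct full assignments: branch {q1=F, q3=T} (q2, q4) contributes 4 new; branch {q1=F} (q2, q3, q4) contributes 4 new; branch {q3=T, q4=F} (q1, q2) contributes 2 new; branch {q3=T, q4=T} (q1, q2) contributes 2 new; branch {q1=F, q3=F} (q2, q4) contributes 0 new; branch {q1=F, q3=F} (q2, q4) contributes 0 new; branch {q1=F, q4=F} (q2, q3) contributes 0 new; branch {q1=F, q4=T} (q2, q3) contributes 0 new. Total: 12.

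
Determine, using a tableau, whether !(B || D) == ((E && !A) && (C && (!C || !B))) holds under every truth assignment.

Not valid

Assume the negation and expand:
Initial set: {!(!(B || D) == ((E && !A) && (C && (!C || !B))))}.
!(!(B || D) == ((E && !A) && (C && (!C || !B)))): β-rule — branch into !(B || D), !((E && !A) && (C && (!C || !B)))  //  !!(B || D), ((E && !A) && (C && (!C || !B))).
  branch 1 (add !(B || D), !((E && !A) && (C && (!C || !B)))):
    !(B || D): α-rule — add !B, !D.
    !((E && !A) && (C && (!C || !B))): β-rule — branch into !(E && !A)  //  !(C && (!C || !B)).
      branch 1.1 (add !(E && !A)):
        !(E && !A): β-rule — branch into !E  //  !!A.
          branch 1.1.1 (add !E):
            ○ open, literals {B=F, D=F, E=F}.
          branch 1.1.2 (add !!A):
            ○ open, literals {A=T, B=F, D=F}.
      branch 1.2 (add !(C && (!C || !B))):
        !(C && (!C || !B)): β-rule — branch into !C  //  !(!C || !B).
          branch 1.2.1 (add !C):
            ○ open, literals {B=F, C=F, D=F}.
          branch 1.2.2 (add !(!C || !B)):
            !(!C || !B): α-rule — add !!C, !!B.
            × closes — contains both B and !B.
  branch 2 (add !!(B || D), ((E && !A) && (C && (!C || !B)))):
    ((E && !A) && (C && (!C || !B))): α-rule — add (E && !A), (C && (!C || !B)).
    (E && !A): α-rule — add E, !A.
    (C && (!C || !B)): α-rule — add C, (!C || !B).
    !!(B || D): β-rule — branch into B  //  D.
      branch 2.1 (add B):
        (!C || !B): β-rule — branch into !C  //  !B.
          branch 2.1.1 (add !C):
            × closes — contains both C and !C.
          branch 2.1.2 (add !B):
            × closes — contains both B and !B.
      branch 2.2 (add D):
        (!C || !B): β-rule — branch into !C  //  !B.
          branch 2.2.1 (add !C):
            × closes — contains both C and !C.
          branch 2.2.2 (add !B):
            ○ open, literals {A=F, B=F, C=T, D=T, E=T}.
4 branches closed, 4 open.
An open branch gives a countermodel: B=F, D=F, E=F (unmentioned atoms arbitrary); under it the original formula is false.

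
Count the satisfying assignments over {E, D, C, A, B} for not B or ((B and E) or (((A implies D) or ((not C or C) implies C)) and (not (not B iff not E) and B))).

Initial set: {(not B or ((B and E) or (((A implies D) or ((not C or C) implies C)) and (not (not B iff not E) and B))))}.
(not B or ((B and E) or (((A implies D) or ((not C or C) implies C)) and (not (not B iff not E) and B)))): β-rule — branch into not B  //  ((B and E) or (((A implies D) or ((not C or C) implies C)) and (not (not B iff not E) and B))).
  branch 1 (add not B):
    ○ open, literals {B=false}.
  branch 2 (add ((B and E) or (((A implies D) or ((not C or C) implies C)) and (not (not B iff not E) and B)))):
    ((B and E) or (((A implies D) or ((not C or C) implies C)) and (not (not B iff not E) and B))): β-rule — branch into (B and E)  //  (((A implies D) or ((not C or C) implies C)) and (not (not B iff not E) and B)).
      branch 2.1 (add (B and E)):
        (B and E): α-rule — add B, E.
        ○ open, literals {B=true, E=true}.
      branch 2.2 (add (((A implies D) or ((not C or C) implies C)) and (not (not B iff not E) and B))):
        (((A implies D) or ((not C or C) implies C)) and (not (not B iff not E) and B)): α-rule — add ((A implies D) or ((not C or C) implies C)), (not (not B iff not E) and B).
        (not (not B iff not E) and B): α-rule — add not (not B iff not E), B.
        ((A implies D) or ((not C or C) implies C)): β-rule — branch into (A implies D)  //  ((not C or C) implies C).
          branch 2.2.1 (add (A implies D)):
            not (not B iff not E): β-rule — branch into not B, not not E  //  not not B, not E.
              branch 2.2.1.1 (add not B, not not E):
                × closes — contains both B and not B.
              branch 2.2.1.2 (add not not B, not E):
                (A implies D): β-rule — branch into not A  //  D.
                  branch 2.2.1.2.1 (add not A):
                    ○ open, literals {A=false, B=true, E=false}.
                  branch 2.2.1.2.2 (add D):
                    ○ open, literals {B=true, D=true, E=false}.
          branch 2.2.2 (add ((not C or C) implies C)):
            not (not B iff not E): β-rule — branch into not B, not not E  //  not not B, not E.
              branch 2.2.2.1 (add not B, not not E):
                × closes — contains both B and not B.
              branch 2.2.2.2 (add not not B, not E):
                ((not C or C) implies C): β-rule — branch into not (not C or C)  //  C.
                  branch 2.2.2.2.1 (add not (not C or C)):
                    not (not C or C): α-rule — add not not C, not C.
                    × closes — contains both C and not C.
                  branch 2.2.2.2.2 (add C):
                    ○ open, literals {B=true, C=true, E=false}.
3 branches closed, 5 open.
Each open branch fixes some atoms; the unmentioned ones are free. Counting distinct full assignments: branch {B=false} (E, D, C, A) contributes 16 new; branch {B=true, E=true} (D, C, A) contributes 8 new; branch {A=false, B=true, E=false} (D, C) contributes 4 new; branch {B=true, D=true, E=false} (C, A) contributes 2 new; branch {B=true, C=true, E=false} (D, A) contributes 1 new. Total: 31.

31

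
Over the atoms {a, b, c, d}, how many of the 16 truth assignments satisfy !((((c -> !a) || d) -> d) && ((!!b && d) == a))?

Initial set: {!((((c -> !a) || d) -> d) && ((!!b && d) == a))}.
!((((c -> !a) || d) -> d) && ((!!b && d) == a)): β-rule — branch into !(((c -> !a) || d) -> d)  //  !((!!b && d) == a).
  branch 1 (add !(((c -> !a) || d) -> d)):
    !(((c -> !a) || d) -> d): α-rule — add ((c -> !a) || d), !d.
    ((c -> !a) || d): β-rule — branch into (c -> !a)  //  d.
      branch 1.1 (add (c -> !a)):
        (c -> !a): β-rule — branch into !c  //  !a.
          branch 1.1.1 (add !c):
            ○ open, literals {c=F, d=F}.
          branch 1.1.2 (add !a):
            ○ open, literals {a=F, d=F}.
      branch 1.2 (add d):
        × closes — contains both d and !d.
  branch 2 (add !((!!b && d) == a)):
    !((!!b && d) == a): β-rule — branch into (!!b && d), !a  //  !(!!b && d), a.
      branch 2.1 (add (!!b && d), !a):
        (!!b && d): α-rule — add !!b, d.
        !!b: drop double negation, giving b.
        ○ open, literals {a=F, b=T, d=T}.
      branch 2.2 (add !(!!b && d), a):
        !(!!b && d): β-rule — branch into !!!b  //  !d.
          branch 2.2.1 (add !!!b):
            !!!b: drop double negation, giving !b.
            ○ open, literals {a=T, b=F}.
          branch 2.2.2 (add !d):
            ○ open, literals {a=T, d=F}.
1 branch closed, 5 open.
Each open branch fixes some atoms; the unmentioned ones are free. Counting distinct full assignments: branch {c=F, d=F} (a, b) contributes 4 new; branch {a=F, d=F} (b, c) contributes 2 new; branch {a=F, b=T, d=T} (c) contributes 2 new; branch {a=T, b=F} (c, d) contributes 3 new; branch {a=T, d=F} (b, c) contributes 1 new. Total: 12.

12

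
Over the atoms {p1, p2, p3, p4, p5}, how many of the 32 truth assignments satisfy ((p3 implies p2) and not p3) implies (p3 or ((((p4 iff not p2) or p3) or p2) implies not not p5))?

Initial set: {(((p3 implies p2) and not p3) implies (p3 or ((((p4 iff not p2) or p3) or p2) implies not not p5)))}.
(((p3 implies p2) and not p3) implies (p3 or ((((p4 iff not p2) or p3) or p2) implies not not p5))): β-rule — branch into not ((p3 implies p2) and not p3)  //  (p3 or ((((p4 iff not p2) or p3) or p2) implies not not p5)).
  branch 1 (add not ((p3 implies p2) and not p3)):
    not ((p3 implies p2) and not p3): β-rule — branch into not (p3 implies p2)  //  not not p3.
      branch 1.1 (add not (p3 implies p2)):
        not (p3 implies p2): α-rule — add p3, not p2.
        ○ open, literals {p2=0, p3=1}.
      branch 1.2 (add not not p3):
        ○ open, literals {p3=1}.
  branch 2 (add (p3 or ((((p4 iff not p2) or p3) or p2) implies not not p5))):
    (p3 or ((((p4 iff not p2) or p3) or p2) implies not not p5)): β-rule — branch into p3  //  ((((p4 iff not p2) or p3) or p2) implies not not p5).
      branch 2.1 (add p3):
        ○ open, literals {p3=1}.
      branch 2.2 (add ((((p4 iff not p2) or p3) or p2) implies not not p5)):
        ((((p4 iff not p2) or p3) or p2) implies not not p5): β-rule — branch into not (((p4 iff not p2) or p3) or p2)  //  not not p5.
          branch 2.2.1 (add not (((p4 iff not p2) or p3) or p2)):
            not (((p4 iff not p2) or p3) or p2): α-rule — add not ((p4 iff not p2) or p3), not p2.
            not ((p4 iff not p2) or p3): α-rule — add not (p4 iff not p2), not p3.
            not (p4 iff not p2): β-rule — branch into p4, not not p2  //  not p4, not p2.
              branch 2.2.1.1 (add p4, not not p2):
                × closes — contains both p2 and not p2.
              branch 2.2.1.2 (add not p4, not p2):
                ○ open, literals {p2=0, p3=0, p4=0}.
          branch 2.2.2 (add not not p5):
            not not p5: drop double negation, giving p5.
            ○ open, literals {p5=1}.
1 branch closed, 5 open.
Each open branch fixes some atoms; the unmentioned ones are free. Counting distinct full assignments: branch {p2=0, p3=1} (p1, p4, p5) contributes 8 new; branch {p3=1} (p1, p2, p4, p5) contributes 8 new; branch {p3=1} (p1, p2, p4, p5) contributes 0 new; branch {p2=0, p3=0, p4=0} (p1, p5) contributes 4 new; branch {p5=1} (p1, p2, p3, p4) contributes 6 new. Total: 26.

26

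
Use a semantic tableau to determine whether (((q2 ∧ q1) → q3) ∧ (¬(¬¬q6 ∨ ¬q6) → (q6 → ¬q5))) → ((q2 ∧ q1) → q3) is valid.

Valid

Assume the negation and expand:
Initial set: {¬((((q2 ∧ q1) → q3) ∧ (¬(¬¬q6 ∨ ¬q6) → (q6 → ¬q5))) → ((q2 ∧ q1) → q3))}.
¬((((q2 ∧ q1) → q3) ∧ (¬(¬¬q6 ∨ ¬q6) → (q6 → ¬q5))) → ((q2 ∧ q1) → q3)): α-rule — add (((q2 ∧ q1) → q3) ∧ (¬(¬¬q6 ∨ ¬q6) → (q6 → ¬q5))), ¬((q2 ∧ q1) → q3).
(((q2 ∧ q1) → q3) ∧ (¬(¬¬q6 ∨ ¬q6) → (q6 → ¬q5))): α-rule — add ((q2 ∧ q1) → q3), (¬(¬¬q6 ∨ ¬q6) → (q6 → ¬q5)).
¬((q2 ∧ q1) → q3): α-rule — add (q2 ∧ q1), ¬q3.
(q2 ∧ q1): α-rule — add q2, q1.
((q2 ∧ q1) → q3): β-rule — branch into ¬(q2 ∧ q1)  //  q3.
  branch 1 (add ¬(q2 ∧ q1)):
    (¬(¬¬q6 ∨ ¬q6) → (q6 → ¬q5)): β-rule — branch into ¬¬(¬¬q6 ∨ ¬q6)  //  (q6 → ¬q5).
      branch 1.1 (add ¬¬(¬¬q6 ∨ ¬q6)):
        ¬(q2 ∧ q1): β-rule — branch into ¬q2  //  ¬q1.
          branch 1.1.1 (add ¬q2):
            × closes — contains both q2 and ¬q2.
          branch 1.1.2 (add ¬q1):
            × closes — contains both q1 and ¬q1.
      branch 1.2 (add (q6 → ¬q5)):
        ¬(q2 ∧ q1): β-rule — branch into ¬q2  //  ¬q1.
          branch 1.2.1 (add ¬q2):
            × closes — contains both q2 and ¬q2.
          branch 1.2.2 (add ¬q1):
            × closes — contains both q1 and ¬q1.
  branch 2 (add q3):
    × closes — contains both q3 and ¬q3.
All 5 branches close.
Every branch closed, so the negation is unsatisfiable and the formula is valid.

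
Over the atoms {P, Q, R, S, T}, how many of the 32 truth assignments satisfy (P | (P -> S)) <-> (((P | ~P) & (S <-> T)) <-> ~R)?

16

Initial set: {((P | (P -> S)) <-> (((P | ~P) & (S <-> T)) <-> ~R))}.
((P | (P -> S)) <-> (((P | ~P) & (S <-> T)) <-> ~R)): β-rule — branch into (P | (P -> S)), (((P | ~P) & (S <-> T)) <-> ~R)  //  ~(P | (P -> S)), ~(((P | ~P) & (S <-> T)) <-> ~R).
  branch 1 (add (P | (P -> S)), (((P | ~P) & (S <-> T)) <-> ~R)):
    (P | (P -> S)): β-rule — branch into P  //  (P -> S).
      branch 1.1 (add P):
        (((P | ~P) & (S <-> T)) <-> ~R): β-rule — branch into ((P | ~P) & (S <-> T)), ~R  //  ~((P | ~P) & (S <-> T)), ~~R.
          branch 1.1.1 (add ((P | ~P) & (S <-> T)), ~R):
            ((P | ~P) & (S <-> T)): α-rule — add (P | ~P), (S <-> T).
            (P | ~P): β-rule — branch into P  //  ~P.
              branch 1.1.1.1 (add P):
                (S <-> T): β-rule — branch into S, T  //  ~S, ~T.
                  branch 1.1.1.1.1 (add S, T):
                    ○ open, literals {P=T, R=F, S=T, T=T}.
                  branch 1.1.1.1.2 (add ~S, ~T):
                    ○ open, literals {P=T, R=F, S=F, T=F}.
              branch 1.1.1.2 (add ~P):
                × closes — contains both P and ~P.
          branch 1.1.2 (add ~((P | ~P) & (S <-> T)), ~~R):
            ~((P | ~P) & (S <-> T)): β-rule — branch into ~(P | ~P)  //  ~(S <-> T).
              branch 1.1.2.1 (add ~(P | ~P)):
                ~(P | ~P): α-rule — add ~P, ~~P.
                × closes — contains both P and ~P.
              branch 1.1.2.2 (add ~(S <-> T)):
                ~(S <-> T): β-rule — branch into S, ~T  //  ~S, T.
                  branch 1.1.2.2.1 (add S, ~T):
                    ○ open, literals {P=T, R=T, S=T, T=F}.
                  branch 1.1.2.2.2 (add ~S, T):
                    ○ open, literals {P=T, R=T, S=F, T=T}.
      branch 1.2 (add (P -> S)):
        (((P | ~P) & (S <-> T)) <-> ~R): β-rule — branch into ((P | ~P) & (S <-> T)), ~R  //  ~((P | ~P) & (S <-> T)), ~~R.
          branch 1.2.1 (add ((P | ~P) & (S <-> T)), ~R):
            ((P | ~P) & (S <-> T)): α-rule — add (P | ~P), (S <-> T).
            (P -> S): β-rule — branch into ~P  //  S.
              branch 1.2.1.1 (add ~P):
                (P | ~P): β-rule — branch into P  //  ~P.
                  branch 1.2.1.1.1 (add P):
                    × closes — contains both P and ~P.
                  branch 1.2.1.1.2 (add ~P):
                    (S <-> T): β-rule — branch into S, T  //  ~S, ~T.
                      branch 1.2.1.1.2.1 (add S, T):
                        ○ open, literals {P=F, R=F, S=T, T=T}.
                      branch 1.2.1.1.2.2 (add ~S, ~T):
                        ○ open, literals {P=F, R=F, S=F, T=F}.
              branch 1.2.1.2 (add S):
                (P | ~P): β-rule — branch into P  //  ~P.
                  branch 1.2.1.2.1 (add P):
                    (S <-> T): β-rule — branch into S, T  //  ~S, ~T.
                      branch 1.2.1.2.1.1 (add S, T):
                        ○ open, literals {P=T, R=F, S=T, T=T}.
                      branch 1.2.1.2.1.2 (add ~S, ~T):
                        × closes — contains both S and ~S.
                  branch 1.2.1.2.2 (add ~P):
                    (S <-> T): β-rule — branch into S, T  //  ~S, ~T.
                      branch 1.2.1.2.2.1 (add S, T):
                        ○ open, literals {P=F, R=F, S=T, T=T}.
                      branch 1.2.1.2.2.2 (add ~S, ~T):
                        × closes — contains both S and ~S.
          branch 1.2.2 (add ~((P | ~P) & (S <-> T)), ~~R):
            (P -> S): β-rule — branch into ~P  //  S.
              branch 1.2.2.1 (add ~P):
                ~((P | ~P) & (S <-> T)): β-rule — branch into ~(P | ~P)  //  ~(S <-> T).
                  branch 1.2.2.1.1 (add ~(P | ~P)):
                    ~(P | ~P): α-rule — add ~P, ~~P.
                    × closes — contains both P and ~P.
                  branch 1.2.2.1.2 (add ~(S <-> T)):
                    ~(S <-> T): β-rule — branch into S, ~T  //  ~S, T.
                      branch 1.2.2.1.2.1 (add S, ~T):
                        ○ open, literals {P=F, R=T, S=T, T=F}.
                      branch 1.2.2.1.2.2 (add ~S, T):
                        ○ open, literals {P=F, R=T, S=F, T=T}.
              branch 1.2.2.2 (add S):
                ~((P | ~P) & (S <-> T)): β-rule — branch into ~(P | ~P)  //  ~(S <-> T).
                  branch 1.2.2.2.1 (add ~(P | ~P)):
                    ~(P | ~P): α-rule — add ~P, ~~P.
                    × closes — contains both P and ~P.
                  branch 1.2.2.2.2 (add ~(S <-> T)):
                    ~(S <-> T): β-rule — branch into S, ~T  //  ~S, T.
                      branch 1.2.2.2.2.1 (add S, ~T):
                        ○ open, literals {R=T, S=T, T=F}.
                      branch 1.2.2.2.2.2 (add ~S, T):
                        × closes — contains both S and ~S.
  branch 2 (add ~(P | (P -> S)), ~(((P | ~P) & (S <-> T)) <-> ~R)):
    ~(P | (P -> S)): α-rule — add ~P, ~(P -> S).
    ~(P -> S): α-rule — add P, ~S.
    × closes — contains both P and ~P.
9 branches closed, 11 open.
Each open branch fixes some atoms; the unmentioned ones are free. Counting distinct full assignments: branch {P=T, R=F, S=T, T=T} (Q) contributes 2 new; branch {P=T, R=F, S=F, T=F} (Q) contributes 2 new; branch {P=T, R=T, S=T, T=F} (Q) contributes 2 new; branch {P=T, R=T, S=F, T=T} (Q) contributes 2 new; branch {P=F, R=F, S=T, T=T} (Q) contributes 2 new; branch {P=F, R=F, S=F, T=F} (Q) contributes 2 new; branch {P=T, R=F, S=T, T=T} (Q) contributes 0 new; branch {P=F, R=F, S=T, T=T} (Q) contributes 0 new; branch {P=F, R=T, S=T, T=F} (Q) contributes 2 new; branch {P=F, R=T, S=F, T=T} (Q) contributes 2 new; branch {R=T, S=T, T=F} (P, Q) contributes 0 new. Total: 16.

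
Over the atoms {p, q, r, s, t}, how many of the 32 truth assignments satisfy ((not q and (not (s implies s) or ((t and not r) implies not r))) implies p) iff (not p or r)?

16

Initial set: {T (((not q and (not (s implies s) or ((t and not r) implies not r))) implies p) iff (not p or r))}.
T (((not q and (not (s implies s) or ((t and not r) implies not r))) implies p) iff (not p or r)): β-rule — branch into T ((not q and (not (s implies s) or ((t and not r) implies not r))) implies p), T (not p or r)  //  F ((not q and (not (s implies s) or ((t and not r) implies not r))) implies p), F (not p or r).
  branch 1 (add T ((not q and (not (s implies s) or ((t and not r) implies not r))) implies p), T (not p or r)):
    T ((not q and (not (s implies s) or ((t and not r) implies not r))) implies p): β-rule — branch into F (not q and (not (s implies s) or ((t and not r) implies not r)))  //  T p.
      branch 1.1 (add F (not q and (not (s implies s) or ((t and not r) implies not r)))):
        T (not p or r): β-rule — branch into T not p  //  T r.
          branch 1.1.1 (add T not p):
            F (not q and (not (s implies s) or ((t and not r) implies not r))): β-rule — branch into F not q  //  F (not (s implies s) or ((t and not r) implies not r)).
              branch 1.1.1.1 (add F not q):
                ○ open, literals {p=F, q=T}.
              branch 1.1.1.2 (add F (not (s implies s) or ((t and not r) implies not r))):
                F (not (s implies s) or ((t and not r) implies not r)): α-rule — add F not (s implies s), F ((t and not r) implies not r).
                F ((t and not r) implies not r): α-rule — add T (t and not r), F not r.
                T (t and not r): α-rule — add T t, T not r.
                × closes — contains both r and not r.
          branch 1.1.2 (add T r):
            F (not q and (not (s implies s) or ((t and not r) implies not r))): β-rule — branch into F not q  //  F (not (s implies s) or ((t and not r) implies not r)).
              branch 1.1.2.1 (add F not q):
                ○ open, literals {q=T, r=T}.
              branch 1.1.2.2 (add F (not (s implies s) or ((t and not r) implies not r))):
                F (not (s implies s) or ((t and not r) implies not r)): α-rule — add F not (s implies s), F ((t and not r) implies not r).
                F ((t and not r) implies not r): α-rule — add T (t and not r), F not r.
                T (t and not r): α-rule — add T t, T not r.
                × closes — contains both r and not r.
      branch 1.2 (add T p):
        T (not p or r): β-rule — branch into T not p  //  T r.
          branch 1.2.1 (add T not p):
            × closes — contains both p and not p.
          branch 1.2.2 (add T r):
            ○ open, literals {p=T, r=T}.
  branch 2 (add F ((not q and (not (s implies s) or ((t and not r) implies not r))) implies p), F (not p or r)):
    F ((not q and (not (s implies s) or ((t and not r) implies not r))) implies p): α-rule — add T (not q and (not (s implies s) or ((t and not r) implies not r))), F p.
    F (not p or r): α-rule — add F not p, F r.
    × closes — contains both p and not p.
4 branches closed, 3 open.
Each open branch fixes some atoms; the unmentioned ones are free. Counting distinct full assignments: branch {p=F, q=T} (r, s, t) contributes 8 new; branch {q=T, r=T} (p, s, t) contributes 4 new; branch {p=T, r=T} (q, s, t) contributes 4 new. Total: 16.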